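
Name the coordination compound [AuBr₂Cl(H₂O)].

There is no counter-ion, so the complex is neutral overall.
Ligand charges: 1×aqua (neutral), 1×chloro (-1 each), 2×bromo (-1 each); total -3. So Au + (-3) = 0, giving Au = +3.
Ligands are named alphabetically: aqua before bromo before chloro.

aquadibromochlorogold(III)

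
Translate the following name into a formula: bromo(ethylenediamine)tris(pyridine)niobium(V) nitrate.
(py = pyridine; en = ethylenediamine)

[NbBr(en)(py)3](NO3)4

Ligands: 3 pyridine (py, neutral), 1 ethylenediamine (en, neutral), 1 bromo (Br, -1). Ligand charge sum = -1.
Charge balance with nitrate (-1) requires 1 complex ion per 4 nitrate.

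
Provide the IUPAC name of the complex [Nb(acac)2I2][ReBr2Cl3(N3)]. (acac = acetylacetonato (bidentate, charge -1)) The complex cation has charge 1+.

bis(acetylacetonato)diiodoniobium(V) azidodibromotrichlororhenate(V)

Both ions are complex: the cation is named first with the plain metal name, the anion second with the -ate form; each ion's ligands are alphabetised independently.
The complex cation is given as 1+; its ligand charges sum to -4, so Nb = +5.
A 1:1 salt means the anion carries the equal and opposite charge, 1−.
Anion: ligand charges sum to -6; for the ion to be 1−, Re = +5.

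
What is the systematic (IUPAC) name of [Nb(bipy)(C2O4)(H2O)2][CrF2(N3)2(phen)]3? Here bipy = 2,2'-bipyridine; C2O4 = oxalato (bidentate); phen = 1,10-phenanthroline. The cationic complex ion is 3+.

Both ions are complex: the cation is named first with the plain metal name, the anion second with the -ate form; each ion's ligands are alphabetised independently.
The complex cation is given as 3+; its ligand charges sum to -2, so Nb = +5.
With 3 anions per cation, each anion must be 3/3 = 1−.
Anion: ligand charges sum to -4; for the ion to be 1−, Cr = +3.

diaqua(2,2'-bipyridine)oxalatoniobium(V) diazidodifluoro(1,10-phenanthroline)chromate(III)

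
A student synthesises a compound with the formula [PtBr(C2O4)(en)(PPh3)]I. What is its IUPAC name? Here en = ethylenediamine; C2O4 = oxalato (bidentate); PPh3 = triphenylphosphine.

bromo(ethylenediamine)oxalato(triphenylphosphine)platinum(IV) iodide

The 1 iodide counter-ion carries a total charge of -1, so each complex ion is 1+.
Ligand charges: 1×bromo (-1 each), 1×ethylenediamine (neutral), 1×oxalato (-2 each), 1×triphenylphosphine (neutral); total -3. So Pt + (-3) = 1+, giving Pt = +4.
Ligands are named alphabetically: bromo before ethylenediamine before oxalato before triphenylphosphine.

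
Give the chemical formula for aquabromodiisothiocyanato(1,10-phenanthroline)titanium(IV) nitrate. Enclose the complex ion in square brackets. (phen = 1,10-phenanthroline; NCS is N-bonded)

[TiBr(H2O)(NCS)2(phen)]NO3

Ligands: 1 bromo (Br, -1), 1 1,10-phenanthroline (phen, neutral), 1 aqua (H2O, neutral), 2 isothiocyanato (NCS, -1). Ligand charge sum = -3.
With Ti in oxidation state +4, the complex ion is [Ti...]^1+.
Charge balance with nitrate (-1) requires 1 complex ion per 1 nitrate.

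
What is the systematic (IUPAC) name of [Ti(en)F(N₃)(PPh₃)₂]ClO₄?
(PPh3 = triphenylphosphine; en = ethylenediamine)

The 1 perchlorate counter-ion carries a total charge of -1, so each complex ion is 1+.
Ligand charges: 2×triphenylphosphine (neutral), 1×ethylenediamine (neutral), 1×fluoro (-1 each), 1×azido (-1 each); total -2. So Ti + (-2) = 1+, giving Ti = +3.
Ligands are named alphabetically: azido before ethylenediamine before fluoro before triphenylphosphine.

azido(ethylenediamine)fluorobis(triphenylphosphine)titanium(III) perchlorate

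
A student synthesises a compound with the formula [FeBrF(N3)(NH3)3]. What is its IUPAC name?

There is no counter-ion, so the complex is neutral overall.
Ligand charges: 1×azido (-1 each), 1×fluoro (-1 each), 1×bromo (-1 each), 3×ammine (neutral); total -3. So Fe + (-3) = 0, giving Fe = +3.
Ligands are named alphabetically: ammine before azido before bromo before fluoro.

triammineazidobromofluoroiron(III)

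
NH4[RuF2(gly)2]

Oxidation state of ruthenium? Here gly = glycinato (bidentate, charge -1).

+3

1 ammonium outside the brackets (+1 each) → the complex ion is 1−.
Ligand charges: 2×F = -2; 2×gly = -2; sum -4.
Ru + (-4) = 1− ⇒ Ru is +3.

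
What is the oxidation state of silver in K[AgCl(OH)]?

+1

1 potassium outside the brackets (+1 each) → the complex ion is 1−.
Ligand charges: 1×OH = -1; 1×Cl = -1; sum -2.
Ag + (-2) = 1− ⇒ Ag is +1.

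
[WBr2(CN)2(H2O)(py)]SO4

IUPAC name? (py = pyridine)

The 1 sulfate counter-ion carries a total charge of -2, so each complex ion is 2+.
Ligand charges: 2×bromo (-1 each), 1×aqua (neutral), 1×pyridine (neutral), 2×cyano (-1 each); total -4. So W + (-4) = 2+, giving W = +6.
Ligands are named alphabetically: aqua before bromo before cyano before pyridine.

aquadibromodicyano(pyridine)tungsten(VI) sulfate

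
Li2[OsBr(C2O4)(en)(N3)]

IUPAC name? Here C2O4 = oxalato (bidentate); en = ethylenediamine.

lithium azidobromo(ethylenediamine)oxalatoosmate(II)

The 2 lithium counter-ions carry a total charge of +2, so each complex ion is 2−.
Ligand charges: 1×oxalato (-2 each), 1×bromo (-1 each), 1×azido (-1 each), 1×ethylenediamine (neutral); total -4. So Os + (-4) = 2−, giving Os = +2.
The complex ion is anionic, so osmium takes the -ate form osmate(II).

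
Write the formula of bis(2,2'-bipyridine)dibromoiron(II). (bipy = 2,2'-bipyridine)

Ligands: 2 2,2'-bipyridine (bipy, neutral), 2 bromo (Br, -1). Ligand charge sum = -2.
With Fe in oxidation state +2, the complex ion is [Fe...].

[Fe(bipy)2Br2]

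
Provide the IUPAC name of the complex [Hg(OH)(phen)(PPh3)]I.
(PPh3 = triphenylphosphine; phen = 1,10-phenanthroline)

hydroxo(1,10-phenanthroline)(triphenylphosphine)mercury(II) iodide

The 1 iodide counter-ion carries a total charge of -1, so each complex ion is 1+.
Ligand charges: 1×hydroxo (-1 each), 1×triphenylphosphine (neutral), 1×1,10-phenanthroline (neutral); total -1. So Hg + (-1) = 1+, giving Hg = +2.
Ligands are named alphabetically: hydroxo before phenanthroline before triphenylphosphine.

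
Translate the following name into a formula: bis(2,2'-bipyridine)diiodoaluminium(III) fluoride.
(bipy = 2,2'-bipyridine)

[Al(bipy)2I2]F

Ligands: 2 iodo (I, -1), 2 2,2'-bipyridine (bipy, neutral). Ligand charge sum = -2.
Charge balance with fluoride (-1) requires 1 complex ion per 1 fluoride.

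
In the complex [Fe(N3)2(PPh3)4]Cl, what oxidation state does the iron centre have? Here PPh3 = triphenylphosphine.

+3

1 chloride outside the brackets (-1 each) → the complex ion is 1+.
Ligand charges: 4×PPh3 neutral; 2×N3 = -2; sum -2.
Fe + (-2) = 1+ ⇒ Fe is +3.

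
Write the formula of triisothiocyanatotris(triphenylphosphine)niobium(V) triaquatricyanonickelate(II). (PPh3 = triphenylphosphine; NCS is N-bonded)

[Nb(NCS)3(PPh3)3][Ni(CN)3(H2O)3]2

Cation [Nb…]: ligand charges -3, Nb(V) ⇒ ion charge 2+.
Anion [Ni…]: ligand charges -3, Ni(II) ⇒ ion charge 1−.
One 2+ cation requires 2 of the 1− anion.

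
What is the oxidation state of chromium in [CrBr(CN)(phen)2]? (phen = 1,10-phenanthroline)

No counter-ion: the bracketed complex is neutral.
Ligand charges: 1×Br = -1; 2×phen neutral; 1×CN = -1; sum -2.
Cr + (-2) = 0 ⇒ Cr is +2.

+2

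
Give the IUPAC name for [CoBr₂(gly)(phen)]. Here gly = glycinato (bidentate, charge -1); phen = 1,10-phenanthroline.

There is no counter-ion, so the complex is neutral overall.
Ligand charges: 1×glycinato (-1 each), 2×bromo (-1 each), 1×1,10-phenanthroline (neutral); total -3. So Co + (-3) = 0, giving Co = +3.
Ligands are named alphabetically: bromo before glycinato before phenanthroline.

dibromo(glycinato)(1,10-phenanthroline)cobalt(III)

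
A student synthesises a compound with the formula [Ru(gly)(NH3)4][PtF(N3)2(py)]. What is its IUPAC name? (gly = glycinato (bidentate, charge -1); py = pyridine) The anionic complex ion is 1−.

tetraammine(glycinato)ruthenium(II) diazidofluoro(pyridine)platinate(II)

The complex anion is given as 1−; its ligand charges sum to -3, so Pt = +2.
A 1:1 salt means the cation carries the equal and opposite charge, 1+.
Cation: ligand charges sum to -1; for the ion to be 1+, Ru = +2.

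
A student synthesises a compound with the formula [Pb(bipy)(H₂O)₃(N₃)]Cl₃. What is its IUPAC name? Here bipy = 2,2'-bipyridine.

The 3 chloride counter-ions carry a total charge of -3, so each complex ion is 3+.
Ligand charges: 1×azido (-1 each), 3×aqua (neutral), 1×2,2'-bipyridine (neutral); total -1. So Pb + (-1) = 3+, giving Pb = +4.
Ligands are named alphabetically: aqua before azido before bipyridine.

triaquaazido(2,2'-bipyridine)lead(IV) chloride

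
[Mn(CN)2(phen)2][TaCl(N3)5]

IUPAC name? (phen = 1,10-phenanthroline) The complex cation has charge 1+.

dicyanobis(1,10-phenanthroline)manganese(III) pentaazidochlorotantalate(V)

Both ions are complex: the cation is named first with the plain metal name, the anion second with the -ate form; each ion's ligands are alphabetised independently.
The complex cation is given as 1+; its ligand charges sum to -2, so Mn = +3.
A 1:1 salt means the anion carries the equal and opposite charge, 1−.
Anion: ligand charges sum to -6; for the ion to be 1−, Ta = +5.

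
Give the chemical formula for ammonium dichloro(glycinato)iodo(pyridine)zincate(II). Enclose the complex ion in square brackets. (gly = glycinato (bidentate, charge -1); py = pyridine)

Ligands: 1 glycinato (gly, -1), 1 pyridine (py, neutral), 1 iodo (I, -1), 2 chloro (Cl, -1). Ligand charge sum = -4.
With Zn in oxidation state +2, the complex ion is [Zn...]^2−.
Charge balance with ammonium (+1) requires 1 complex ion per 2 ammonium.

(NH4)2[ZnCl2(gly)I(py)]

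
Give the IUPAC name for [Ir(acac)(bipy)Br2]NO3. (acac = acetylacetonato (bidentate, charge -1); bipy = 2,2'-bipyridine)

(acetylacetonato)(2,2'-bipyridine)dibromoiridium(IV) nitrate

The 1 nitrate counter-ion carries a total charge of -1, so each complex ion is 1+.
Ligand charges: 2×bromo (-1 each), 1×acetylacetonato (-1 each), 1×2,2'-bipyridine (neutral); total -3. So Ir + (-3) = 1+, giving Ir = +4.
Ligands are named alphabetically: acetylacetonato before bipyridine before bromo.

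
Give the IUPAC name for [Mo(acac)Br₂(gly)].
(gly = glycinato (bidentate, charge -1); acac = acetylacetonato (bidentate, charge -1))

(acetylacetonato)dibromo(glycinato)molybdenum(IV)

There is no counter-ion, so the complex is neutral overall.
Ligand charges: 2×bromo (-1 each), 1×glycinato (-1 each), 1×acetylacetonato (-1 each); total -4. So Mo + (-4) = 0, giving Mo = +4.
Ligands are named alphabetically: acetylacetonato before bromo before glycinato.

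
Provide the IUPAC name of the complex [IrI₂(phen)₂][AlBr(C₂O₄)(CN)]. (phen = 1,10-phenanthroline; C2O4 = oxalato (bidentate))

diiodobis(1,10-phenanthroline)iridium(III) bromocyanooxalatoaluminate(III)

Aluminium is always +3 in its complexes; the anion's ligand charges sum to -4, so the complex anion is 1−.
A 1:1 salt means the cation carries the equal and opposite charge, 1+.
Cation: ligand charges sum to -2; for the ion to be 1+, Ir = +3.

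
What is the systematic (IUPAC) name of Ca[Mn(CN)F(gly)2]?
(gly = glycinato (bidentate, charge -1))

calcium cyanofluorobis(glycinato)manganate(II)

The 1 calcium counter-ion carries a total charge of +2, so each complex ion is 2−.
Ligand charges: 1×cyano (-1 each), 2×glycinato (-1 each), 1×fluoro (-1 each); total -4. So Mn + (-4) = 2−, giving Mn = +2.
Ligands are named alphabetically: cyano before fluoro before glycinato.
The complex ion is anionic, so manganese takes the -ate form manganate(II).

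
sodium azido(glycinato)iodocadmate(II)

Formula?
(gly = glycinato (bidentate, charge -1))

Na[Cd(gly)I(N3)]

Ligands: 1 azido (N3, -1), 1 iodo (I, -1), 1 glycinato (gly, -1). Ligand charge sum = -3.
With Cd in oxidation state +2, the complex ion is [Cd...]^1−.
Charge balance with sodium (+1) requires 1 complex ion per 1 sodium.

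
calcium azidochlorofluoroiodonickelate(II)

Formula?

Ligands: 1 azido (N3, -1), 1 iodo (I, -1), 1 fluoro (F, -1), 1 chloro (Cl, -1). Ligand charge sum = -4.
Charge balance with calcium (+2) requires 1 complex ion per 1 calcium.

Ca[NiClFI(N3)]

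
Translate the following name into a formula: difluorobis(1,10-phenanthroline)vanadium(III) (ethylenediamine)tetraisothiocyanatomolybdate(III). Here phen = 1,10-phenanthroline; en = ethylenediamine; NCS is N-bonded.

[VF2(phen)2][Mo(en)(NCS)4]

Cation [V…]: ligand charges -2, V(III) ⇒ ion charge 1+.
Anion [Mo…]: ligand charges -4, Mo(III) ⇒ ion charge 1−.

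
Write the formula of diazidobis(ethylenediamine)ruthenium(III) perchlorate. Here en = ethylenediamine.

[Ru(en)2(N3)2]ClO4

Ligands: 2 azido (N3, -1), 2 ethylenediamine (en, neutral). Ligand charge sum = -2.
With Ru in oxidation state +3, the complex ion is [Ru...]^1+.
Charge balance with perchlorate (-1) requires 1 complex ion per 1 perchlorate.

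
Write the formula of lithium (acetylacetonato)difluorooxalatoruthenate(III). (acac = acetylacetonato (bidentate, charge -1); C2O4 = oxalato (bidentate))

Ligands: 1 acetylacetonato (acac, -1), 2 fluoro (F, -1), 1 oxalato (C2O4, -2). Ligand charge sum = -5.
Charge balance with lithium (+1) requires 1 complex ion per 2 lithium.

Li2[Ru(acac)(C2O4)F2]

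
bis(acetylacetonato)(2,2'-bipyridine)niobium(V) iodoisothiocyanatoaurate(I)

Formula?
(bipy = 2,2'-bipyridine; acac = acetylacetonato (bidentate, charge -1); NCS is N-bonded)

Cation [Nb…]: ligand charges -2, Nb(V) ⇒ ion charge 3+.
Anion [Au…]: ligand charges -2, Au(I) ⇒ ion charge 1−.

[Nb(acac)2(bipy)][AuI(NCS)]3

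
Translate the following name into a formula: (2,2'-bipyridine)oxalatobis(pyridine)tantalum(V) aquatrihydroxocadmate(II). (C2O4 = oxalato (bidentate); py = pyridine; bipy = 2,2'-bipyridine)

[Ta(bipy)(C2O4)(py)2][Cd(H2O)(OH)3]3

Cation [Ta…]: ligand charges -2, Ta(V) ⇒ ion charge 3+.
Anion [Cd…]: ligand charges -3, Cd(II) ⇒ ion charge 1−.
One 3+ cation requires 3 of the 1− anion.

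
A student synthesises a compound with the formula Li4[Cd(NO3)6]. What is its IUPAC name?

lithium hexanitratocadmate(II)

The 4 lithium counter-ions carry a total charge of +4, so each complex ion is 4−.
Ligand charges: 6×nitrato (-1 each); total -6. So Cd + (-6) = 4−, giving Cd = +2.
The complex ion is anionic, so cadmium takes the -ate form cadmate(II).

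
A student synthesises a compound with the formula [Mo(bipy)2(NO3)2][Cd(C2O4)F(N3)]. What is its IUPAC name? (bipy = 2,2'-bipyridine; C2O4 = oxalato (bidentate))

bis(2,2'-bipyridine)dinitratomolybdenum(IV) azidofluorooxalatocadmate(II)

Cadmium is always +2 in its complexes; the anion's ligand charges sum to -4, so the complex anion is 2−.
A 1:1 salt means the cation carries the equal and opposite charge, 2+.
Cation: ligand charges sum to -2; for the ion to be 2+, Mo = +4.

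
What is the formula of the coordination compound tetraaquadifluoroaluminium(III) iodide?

Ligands: 2 fluoro (F, -1), 4 aqua (H2O, neutral). Ligand charge sum = -2.
With Al in oxidation state +3, the complex ion is [Al...]^1+.
Charge balance with iodide (-1) requires 1 complex ion per 1 iodide.

[AlF2(H2O)4]I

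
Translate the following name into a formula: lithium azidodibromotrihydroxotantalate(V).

Li[TaBr2(N3)(OH)3]

Ligands: 2 bromo (Br, -1), 1 azido (N3, -1), 3 hydroxo (OH, -1). Ligand charge sum = -6.
Charge balance with lithium (+1) requires 1 complex ion per 1 lithium.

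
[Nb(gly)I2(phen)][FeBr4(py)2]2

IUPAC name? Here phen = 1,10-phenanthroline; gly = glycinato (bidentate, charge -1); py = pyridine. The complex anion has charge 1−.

The complex anion is given as 1−; its ligand charges sum to -4, so Fe = +3.
With 2 anions per cation, the cation must be 2×1 = 2+.
Cation: ligand charges sum to -3; for the ion to be 2+, Nb = +5.

(glycinato)diiodo(1,10-phenanthroline)niobium(V) tetrabromobis(pyridine)ferrate(III)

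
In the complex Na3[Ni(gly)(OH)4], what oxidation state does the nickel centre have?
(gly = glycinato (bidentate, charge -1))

3 sodium outside the brackets (+1 each) → the complex ion is 3−.
Ligand charges: 1×gly = -1; 4×OH = -4; sum -5.
Ni + (-5) = 3− ⇒ Ni is +2.

+2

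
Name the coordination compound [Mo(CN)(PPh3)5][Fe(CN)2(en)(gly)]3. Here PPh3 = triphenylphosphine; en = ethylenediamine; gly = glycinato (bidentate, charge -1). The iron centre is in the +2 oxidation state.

cyanopentakis(triphenylphosphine)molybdenum(IV) dicyano(ethylenediamine)(glycinato)ferrate(II)

Fe is given as +2; the anion's ligand charges sum to -3, so the complex anion is 1−.
With 3 anions per cation, the cation must be 3×1 = 3+.
Cation: ligand charges sum to -1; for the ion to be 3+, Mo = +4.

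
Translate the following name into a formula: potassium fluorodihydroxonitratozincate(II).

Ligands: 1 fluoro (F, -1), 1 nitrato (NO3, -1), 2 hydroxo (OH, -1). Ligand charge sum = -4.
With Zn in oxidation state +2, the complex ion is [Zn...]^2−.
Charge balance with potassium (+1) requires 1 complex ion per 2 potassium.

K2[ZnF(NO3)(OH)2]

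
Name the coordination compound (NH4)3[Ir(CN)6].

ammonium hexacyanoiridate(III)

The 3 ammonium counter-ions carry a total charge of +3, so each complex ion is 3−.
Ligand charges: 6×cyano (-1 each); total -6. So Ir + (-6) = 3−, giving Ir = +3.
The complex ion is anionic, so iridium takes the -ate form iridate(III).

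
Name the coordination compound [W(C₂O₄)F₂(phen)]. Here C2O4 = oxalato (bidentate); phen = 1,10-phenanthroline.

difluorooxalato(1,10-phenanthroline)tungsten(IV)

There is no counter-ion, so the complex is neutral overall.
Ligand charges: 1×oxalato (-2 each), 1×1,10-phenanthroline (neutral), 2×fluoro (-1 each); total -4. So W + (-4) = 0, giving W = +4.
Ligands are named alphabetically: fluoro before oxalato before phenanthroline.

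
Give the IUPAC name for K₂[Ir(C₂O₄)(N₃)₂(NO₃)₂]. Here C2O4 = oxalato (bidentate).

The 2 potassium counter-ions carry a total charge of +2, so each complex ion is 2−.
Ligand charges: 1×oxalato (-2 each), 2×nitrato (-1 each), 2×azido (-1 each); total -6. So Ir + (-6) = 2−, giving Ir = +4.
Ligands are named alphabetically: azido before nitrato before oxalato.
The complex ion is anionic, so iridium takes the -ate form iridate(IV).

potassium diazidodinitratooxalatoiridate(IV)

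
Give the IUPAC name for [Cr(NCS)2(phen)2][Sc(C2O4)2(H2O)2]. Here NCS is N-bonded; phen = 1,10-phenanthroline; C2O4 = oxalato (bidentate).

diisothiocyanatobis(1,10-phenanthroline)chromium(III) diaquadioxalatoscandate(III)

Scandium is always +3 in its complexes; the anion's ligand charges sum to -4, so the complex anion is 1−.
A 1:1 salt means the cation carries the equal and opposite charge, 1+.
Cation: ligand charges sum to -2; for the ion to be 1+, Cr = +3.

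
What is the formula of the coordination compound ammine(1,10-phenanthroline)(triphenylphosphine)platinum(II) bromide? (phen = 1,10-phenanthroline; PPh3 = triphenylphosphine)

Ligands: 1 1,10-phenanthroline (phen, neutral), 1 triphenylphosphine (PPh3, neutral), 1 ammine (NH3, neutral). Ligand charge sum = 0.
With Pt in oxidation state +2, the complex ion is [Pt...]^2+.
Charge balance with bromide (-1) requires 1 complex ion per 2 bromide.

[Pt(NH3)(phen)(PPh3)]Br2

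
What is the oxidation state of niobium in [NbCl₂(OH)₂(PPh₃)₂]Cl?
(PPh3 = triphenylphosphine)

+5

1 chloride outside the brackets (-1 each) → the complex ion is 1+.
Ligand charges: 2×OH = -2; 2×Cl = -2; 2×PPh3 neutral; sum -4.
Nb + (-4) = 1+ ⇒ Nb is +5.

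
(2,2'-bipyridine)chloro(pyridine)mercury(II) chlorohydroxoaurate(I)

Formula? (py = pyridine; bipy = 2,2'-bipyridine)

Cation [Hg…]: ligand charges -1, Hg(II) ⇒ ion charge 1+.
Anion [Au…]: ligand charges -2, Au(I) ⇒ ion charge 1−.

[Hg(bipy)Cl(py)][AuCl(OH)]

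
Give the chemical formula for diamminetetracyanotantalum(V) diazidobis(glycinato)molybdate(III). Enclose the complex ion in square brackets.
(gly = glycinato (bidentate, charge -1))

Cation [Ta…]: ligand charges -4, Ta(V) ⇒ ion charge 1+.
Anion [Mo…]: ligand charges -4, Mo(III) ⇒ ion charge 1−.
One 1+ cation balances one 1− anion.

[Ta(CN)4(NH3)2][Mo(gly)2(N3)2]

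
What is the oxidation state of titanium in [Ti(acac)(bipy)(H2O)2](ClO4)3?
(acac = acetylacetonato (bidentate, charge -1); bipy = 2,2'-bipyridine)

+4

3 perchlorate outside the brackets (-1 each) → the complex ion is 3+.
Ligand charges: 2×H2O neutral; 1×acac = -1; 1×bipy neutral; sum -1.
Ti + (-1) = 3+ ⇒ Ti is +4.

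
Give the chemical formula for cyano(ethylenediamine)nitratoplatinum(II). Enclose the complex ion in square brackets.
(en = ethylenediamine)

Ligands: 1 ethylenediamine (en, neutral), 1 cyano (CN, -1), 1 nitrato (NO3, -1). Ligand charge sum = -2.
With Pt in oxidation state +2, the complex ion is [Pt...].

[Pt(CN)(en)(NO3)]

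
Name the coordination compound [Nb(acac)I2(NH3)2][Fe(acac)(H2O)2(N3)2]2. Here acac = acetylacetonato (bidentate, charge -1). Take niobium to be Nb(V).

(acetylacetonato)diamminediiodoniobium(V) (acetylacetonato)diaquadiazidoferrate(II)

Nb is given as +5; the cation's ligand charges sum to -3, so the complex cation is 2+.
With 2 anions per cation, each anion must be 2/2 = 1−.
Anion: ligand charges sum to -3; for the ion to be 1−, Fe = +2.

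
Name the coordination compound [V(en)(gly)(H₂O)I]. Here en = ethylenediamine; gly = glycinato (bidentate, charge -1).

There is no counter-ion, so the complex is neutral overall.
Ligand charges: 1×ethylenediamine (neutral), 1×iodo (-1 each), 1×aqua (neutral), 1×glycinato (-1 each); total -2. So V + (-2) = 0, giving V = +2.
Ligands are named alphabetically: aqua before ethylenediamine before glycinato before iodo.

aqua(ethylenediamine)(glycinato)iodovanadium(II)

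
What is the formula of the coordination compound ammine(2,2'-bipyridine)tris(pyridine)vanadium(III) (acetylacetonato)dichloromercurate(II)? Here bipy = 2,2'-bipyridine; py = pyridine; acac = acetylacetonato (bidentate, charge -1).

[V(bipy)(NH3)(py)3][Hg(acac)Cl2]3

Cation [V…]: ligand charges 0, V(III) ⇒ ion charge 3+.
Anion [Hg…]: ligand charges -3, Hg(II) ⇒ ion charge 1−.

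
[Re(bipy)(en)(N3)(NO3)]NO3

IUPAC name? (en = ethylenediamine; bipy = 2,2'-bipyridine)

azido(2,2'-bipyridine)(ethylenediamine)nitratorhenium(III) nitrate

The 1 nitrate counter-ion carries a total charge of -1, so each complex ion is 1+.
Ligand charges: 1×nitrato (-1 each), 1×azido (-1 each), 1×ethylenediamine (neutral), 1×2,2'-bipyridine (neutral); total -2. So Re + (-2) = 1+, giving Re = +3.
Ligands are named alphabetically: azido before bipyridine before ethylenediamine before nitrato.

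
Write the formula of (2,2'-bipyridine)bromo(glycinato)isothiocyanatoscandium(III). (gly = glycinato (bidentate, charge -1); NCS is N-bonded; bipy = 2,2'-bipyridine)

[Sc(bipy)Br(gly)(NCS)]

Ligands: 1 glycinato (gly, -1), 1 isothiocyanato (NCS, -1), 1 2,2'-bipyridine (bipy, neutral), 1 bromo (Br, -1). Ligand charge sum = -3.
With Sc in oxidation state +3, the complex ion is [Sc...].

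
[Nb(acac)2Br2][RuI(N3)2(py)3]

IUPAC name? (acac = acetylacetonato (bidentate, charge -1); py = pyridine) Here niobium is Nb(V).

Nb is given as +5; the cation's ligand charges sum to -4, so the complex cation is 1+.
A 1:1 salt means the anion carries the equal and opposite charge, 1−.
Anion: ligand charges sum to -3; for the ion to be 1−, Ru = +2.

bis(acetylacetonato)dibromoniobium(V) diazidoiodotris(pyridine)ruthenate(II)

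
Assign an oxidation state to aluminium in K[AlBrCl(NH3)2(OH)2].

+3

1 potassium outside the brackets (+1 each) → the complex ion is 1−.
Ligand charges: 2×OH = -2; 1×Cl = -1; 2×NH3 neutral; 1×Br = -1; sum -4.
Al + (-4) = 1− ⇒ Al is +3.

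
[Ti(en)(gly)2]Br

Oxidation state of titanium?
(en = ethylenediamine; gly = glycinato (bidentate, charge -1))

+3

1 bromide outside the brackets (-1 each) → the complex ion is 1+.
Ligand charges: 1×en neutral; 2×gly = -2; sum -2.
Ti + (-2) = 1+ ⇒ Ti is +3.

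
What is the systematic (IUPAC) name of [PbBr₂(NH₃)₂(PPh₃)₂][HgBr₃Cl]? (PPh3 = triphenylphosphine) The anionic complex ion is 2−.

Both ions are complex: the cation is named first with the plain metal name, the anion second with the -ate form; each ion's ligands are alphabetised independently.
The complex anion is given as 2−; its ligand charges sum to -4, so Hg = +2.
A 1:1 salt means the cation carries the equal and opposite charge, 2+.
Cation: ligand charges sum to -2; for the ion to be 2+, Pb = +4.

diamminedibromobis(triphenylphosphine)lead(IV) tribromochloromercurate(II)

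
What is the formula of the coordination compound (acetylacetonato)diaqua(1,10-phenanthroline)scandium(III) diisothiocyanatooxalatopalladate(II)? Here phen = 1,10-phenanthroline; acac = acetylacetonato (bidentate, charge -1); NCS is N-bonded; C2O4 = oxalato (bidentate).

Cation [Sc…]: ligand charges -1, Sc(III) ⇒ ion charge 2+.
Anion [Pd…]: ligand charges -4, Pd(II) ⇒ ion charge 2−.
One 2+ cation balances one 2− anion.

[Sc(acac)(H2O)2(phen)][Pd(C2O4)(NCS)2]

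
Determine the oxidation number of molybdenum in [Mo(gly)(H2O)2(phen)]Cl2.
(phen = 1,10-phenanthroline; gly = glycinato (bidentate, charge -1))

2 chloride outside the brackets (-1 each) → the complex ion is 2+.
Ligand charges: 1×phen neutral; 2×H2O neutral; 1×gly = -1; sum -1.
Mo + (-1) = 2+ ⇒ Mo is +3.

+3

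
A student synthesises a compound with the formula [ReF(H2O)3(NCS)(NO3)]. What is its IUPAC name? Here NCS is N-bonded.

There is no counter-ion, so the complex is neutral overall.
Ligand charges: 1×fluoro (-1 each), 3×aqua (neutral), 1×nitrato (-1 each), 1×isothiocyanato (-1 each); total -3. So Re + (-3) = 0, giving Re = +3.
Ligands are named alphabetically: aqua before fluoro before isothiocyanato before nitrato.

triaquafluoroisothiocyanatonitratorhenium(III)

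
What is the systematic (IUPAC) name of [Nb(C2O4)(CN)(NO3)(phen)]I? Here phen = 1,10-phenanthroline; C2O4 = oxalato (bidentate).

cyanonitratooxalato(1,10-phenanthroline)niobium(V) iodide

The 1 iodide counter-ion carries a total charge of -1, so each complex ion is 1+.
Ligand charges: 1×cyano (-1 each), 1×nitrato (-1 each), 1×1,10-phenanthroline (neutral), 1×oxalato (-2 each); total -4. So Nb + (-4) = 1+, giving Nb = +5.
Ligands are named alphabetically: cyano before nitrato before oxalato before phenanthroline.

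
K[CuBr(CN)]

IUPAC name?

The 1 potassium counter-ion carries a total charge of +1, so each complex ion is 1−.
Ligand charges: 1×bromo (-1 each), 1×cyano (-1 each); total -2. So Cu + (-2) = 1−, giving Cu = +1.
Ligands are named alphabetically: bromo before cyano.
The complex ion is anionic, so copper takes the -ate form cuprate(I).

potassium bromocyanocuprate(I)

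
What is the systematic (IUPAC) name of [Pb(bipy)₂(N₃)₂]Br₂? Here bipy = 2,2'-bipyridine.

diazidobis(2,2'-bipyridine)lead(IV) bromide

The 2 bromide counter-ions carry a total charge of -2, so each complex ion is 2+.
Ligand charges: 2×2,2'-bipyridine (neutral), 2×azido (-1 each); total -2. So Pb + (-2) = 2+, giving Pb = +4.
Ligands are named alphabetically: azido before bipyridine.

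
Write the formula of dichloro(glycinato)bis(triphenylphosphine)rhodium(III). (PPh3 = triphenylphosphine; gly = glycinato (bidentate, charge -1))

[RhCl2(gly)(PPh3)2]

Ligands: 2 chloro (Cl, -1), 2 triphenylphosphine (PPh3, neutral), 1 glycinato (gly, -1). Ligand charge sum = -3.
With Rh in oxidation state +3, the complex ion is [Rh...].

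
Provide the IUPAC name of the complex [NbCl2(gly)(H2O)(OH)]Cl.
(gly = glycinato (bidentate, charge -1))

The 1 chloride counter-ion carries a total charge of -1, so each complex ion is 1+.
Ligand charges: 2×chloro (-1 each), 1×glycinato (-1 each), 1×hydroxo (-1 each), 1×aqua (neutral); total -4. So Nb + (-4) = 1+, giving Nb = +5.
Ligands are named alphabetically: aqua before chloro before glycinato before hydroxo.

aquadichloro(glycinato)hydroxoniobium(V) chloride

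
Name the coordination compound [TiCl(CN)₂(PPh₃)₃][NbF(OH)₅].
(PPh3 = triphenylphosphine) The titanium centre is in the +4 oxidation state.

chlorodicyanotris(triphenylphosphine)titanium(IV) fluoropentahydroxoniobate(V)

Both ions are complex: the cation is named first with the plain metal name, the anion second with the -ate form; each ion's ligands are alphabetised independently.
Ti is given as +4; the cation's ligand charges sum to -3, so the complex cation is 1+.
A 1:1 salt means the anion carries the equal and opposite charge, 1−.
Anion: ligand charges sum to -6; for the ion to be 1−, Nb = +5.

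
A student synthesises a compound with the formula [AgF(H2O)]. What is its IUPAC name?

aquafluorosilver(I)

There is no counter-ion, so the complex is neutral overall.
Ligand charges: 1×aqua (neutral), 1×fluoro (-1 each); total -1. So Ag + (-1) = 0, giving Ag = +1.
Ligands are named alphabetically: aqua before fluoro.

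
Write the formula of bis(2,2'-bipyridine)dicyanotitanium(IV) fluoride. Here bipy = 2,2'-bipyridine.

[Ti(bipy)2(CN)2]F2

Ligands: 2 cyano (CN, -1), 2 2,2'-bipyridine (bipy, neutral). Ligand charge sum = -2.
Charge balance with fluoride (-1) requires 1 complex ion per 2 fluoride.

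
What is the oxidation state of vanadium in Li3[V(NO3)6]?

+3

3 lithium outside the brackets (+1 each) → the complex ion is 3−.
Ligand charges: 6×NO3 = -6; sum -6.
V + (-6) = 3− ⇒ V is +3.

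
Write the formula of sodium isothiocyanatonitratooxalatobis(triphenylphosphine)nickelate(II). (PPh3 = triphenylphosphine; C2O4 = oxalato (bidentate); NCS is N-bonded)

Na2[Ni(C2O4)(NCS)(NO3)(PPh3)2]

Ligands: 2 triphenylphosphine (PPh3, neutral), 1 oxalato (C2O4, -2), 1 isothiocyanato (NCS, -1), 1 nitrato (NO3, -1). Ligand charge sum = -4.
Charge balance with sodium (+1) requires 1 complex ion per 2 sodium.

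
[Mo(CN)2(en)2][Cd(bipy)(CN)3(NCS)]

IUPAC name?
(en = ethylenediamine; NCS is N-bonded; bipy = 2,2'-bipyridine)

dicyanobis(ethylenediamine)molybdenum(IV) (2,2'-bipyridine)tricyanoisothiocyanatocadmate(II)

Both ions are complex: the cation is named first with the plain metal name, the anion second with the -ate form; each ion's ligands are alphabetised independently.
Cadmium is always +2 in its complexes; the anion's ligand charges sum to -4, so the complex anion is 2−.
A 1:1 salt means the cation carries the equal and opposite charge, 2+.
Cation: ligand charges sum to -2; for the ion to be 2+, Mo = +4.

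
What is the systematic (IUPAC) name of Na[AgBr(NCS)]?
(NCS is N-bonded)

The 1 sodium counter-ion carries a total charge of +1, so each complex ion is 1−.
Ligand charges: 1×isothiocyanato (-1 each), 1×bromo (-1 each); total -2. So Ag + (-2) = 1−, giving Ag = +1.
Ligands are named alphabetically: bromo before isothiocyanato.
The complex ion is anionic, so silver takes the -ate form argentate(I).

sodium bromoisothiocyanatoargentate(I)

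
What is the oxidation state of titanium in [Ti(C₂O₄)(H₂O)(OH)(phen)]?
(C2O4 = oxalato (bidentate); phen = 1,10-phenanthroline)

+3

No counter-ion: the bracketed complex is neutral.
Ligand charges: 1×H2O neutral; 1×C2O4 = -2; 1×OH = -1; 1×phen neutral; sum -3.
Ti + (-3) = 0 ⇒ Ti is +3.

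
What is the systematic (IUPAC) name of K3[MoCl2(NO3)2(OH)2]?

potassium dichlorodihydroxodinitratomolybdate(III)

The 3 potassium counter-ions carry a total charge of +3, so each complex ion is 3−.
Ligand charges: 2×hydroxo (-1 each), 2×nitrato (-1 each), 2×chloro (-1 each); total -6. So Mo + (-6) = 3−, giving Mo = +3.
Ligands are named alphabetically: chloro before hydroxo before nitrato.
The complex ion is anionic, so molybdenum takes the -ate form molybdate(III).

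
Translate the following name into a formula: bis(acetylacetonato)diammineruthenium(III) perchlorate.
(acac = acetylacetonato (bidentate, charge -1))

Ligands: 2 ammine (NH3, neutral), 2 acetylacetonato (acac, -1). Ligand charge sum = -2.
Charge balance with perchlorate (-1) requires 1 complex ion per 1 perchlorate.

[Ru(acac)2(NH3)2]ClO4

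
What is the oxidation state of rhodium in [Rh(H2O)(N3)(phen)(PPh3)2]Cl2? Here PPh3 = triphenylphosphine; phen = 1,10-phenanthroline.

+3

2 chloride outside the brackets (-1 each) → the complex ion is 2+.
Ligand charges: 1×H2O neutral; 2×PPh3 neutral; 1×N3 = -1; 1×phen neutral; sum -1.
Rh + (-1) = 2+ ⇒ Rh is +3.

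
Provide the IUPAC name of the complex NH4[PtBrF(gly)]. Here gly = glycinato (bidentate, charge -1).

ammonium bromofluoro(glycinato)platinate(II)

The 1 ammonium counter-ion carries a total charge of +1, so each complex ion is 1−.
Ligand charges: 1×bromo (-1 each), 1×fluoro (-1 each), 1×glycinato (-1 each); total -3. So Pt + (-3) = 1−, giving Pt = +2.
Ligands are named alphabetically: bromo before fluoro before glycinato.
The complex ion is anionic, so platinum takes the -ate form platinate(II).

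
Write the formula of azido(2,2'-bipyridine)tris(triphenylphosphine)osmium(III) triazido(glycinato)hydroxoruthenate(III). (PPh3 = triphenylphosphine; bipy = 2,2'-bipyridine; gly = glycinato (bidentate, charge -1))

[Os(bipy)(N3)(PPh3)3][Ru(gly)(N3)3(OH)]

Cation [Os…]: ligand charges -1, Os(III) ⇒ ion charge 2+.
Anion [Ru…]: ligand charges -5, Ru(III) ⇒ ion charge 2−.
One 2+ cation balances one 2− anion.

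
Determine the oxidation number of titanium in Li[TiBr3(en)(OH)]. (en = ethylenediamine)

+3

1 lithium outside the brackets (+1 each) → the complex ion is 1−.
Ligand charges: 1×OH = -1; 3×Br = -3; 1×en neutral; sum -4.
Ti + (-4) = 1− ⇒ Ti is +3.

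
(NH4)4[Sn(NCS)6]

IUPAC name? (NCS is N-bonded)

The 4 ammonium counter-ions carry a total charge of +4, so each complex ion is 4−.
Ligand charges: 6×isothiocyanato (-1 each); total -6. So Sn + (-6) = 4−, giving Sn = +2.
The complex ion is anionic, so tin takes the -ate form stannate(II).

ammonium hexaisothiocyanatostannate(II)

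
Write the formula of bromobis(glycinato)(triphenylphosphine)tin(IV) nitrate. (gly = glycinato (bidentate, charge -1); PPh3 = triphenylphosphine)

[SnBr(gly)2(PPh3)]NO3

Ligands: 2 glycinato (gly, -1), 1 triphenylphosphine (PPh3, neutral), 1 bromo (Br, -1). Ligand charge sum = -3.
With Sn in oxidation state +4, the complex ion is [Sn...]^1+.
Charge balance with nitrate (-1) requires 1 complex ion per 1 nitrate.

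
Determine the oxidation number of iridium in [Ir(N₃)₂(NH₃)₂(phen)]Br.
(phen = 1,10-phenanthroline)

+3

1 bromide outside the brackets (-1 each) → the complex ion is 1+.
Ligand charges: 2×NH3 neutral; 2×N3 = -2; 1×phen neutral; sum -2.
Ir + (-2) = 1+ ⇒ Ir is +3.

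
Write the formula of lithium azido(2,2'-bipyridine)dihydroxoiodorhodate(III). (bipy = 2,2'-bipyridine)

Li[Rh(bipy)I(N3)(OH)2]

Ligands: 1 azido (N3, -1), 2 hydroxo (OH, -1), 1 iodo (I, -1), 1 2,2'-bipyridine (bipy, neutral). Ligand charge sum = -4.
With Rh in oxidation state +3, the complex ion is [Rh...]^1−.
Charge balance with lithium (+1) requires 1 complex ion per 1 lithium.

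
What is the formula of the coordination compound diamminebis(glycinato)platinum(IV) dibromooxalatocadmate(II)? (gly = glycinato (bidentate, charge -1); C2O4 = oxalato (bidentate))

[Pt(gly)2(NH3)2][CdBr2(C2O4)]

Cation [Pt…]: ligand charges -2, Pt(IV) ⇒ ion charge 2+.
Anion [Cd…]: ligand charges -4, Cd(II) ⇒ ion charge 2−.
One 2+ cation balances one 2− anion.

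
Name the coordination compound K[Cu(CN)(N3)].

The 1 potassium counter-ion carries a total charge of +1, so each complex ion is 1−.
Ligand charges: 1×azido (-1 each), 1×cyano (-1 each); total -2. So Cu + (-2) = 1−, giving Cu = +1.
The complex ion is anionic, so copper takes the -ate form cuprate(I).

potassium azidocyanocuprate(I)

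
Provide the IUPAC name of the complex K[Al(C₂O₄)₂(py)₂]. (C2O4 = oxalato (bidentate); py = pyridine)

The 1 potassium counter-ion carries a total charge of +1, so each complex ion is 1−.
Ligand charges: 2×oxalato (-2 each), 2×pyridine (neutral); total -4. So Al + (-4) = 1−, giving Al = +3.
Ligands are named alphabetically: oxalato before pyridine.
The complex ion is anionic, so aluminium takes the -ate form aluminate(III).

potassium dioxalatobis(pyridine)aluminate(III)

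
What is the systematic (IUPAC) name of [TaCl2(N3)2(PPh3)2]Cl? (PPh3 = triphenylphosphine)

The 1 chloride counter-ion carries a total charge of -1, so each complex ion is 1+.
Ligand charges: 2×chloro (-1 each), 2×triphenylphosphine (neutral), 2×azido (-1 each); total -4. So Ta + (-4) = 1+, giving Ta = +5.
Ligands are named alphabetically: azido before chloro before triphenylphosphine.

diazidodichlorobis(triphenylphosphine)tantalum(V) chloride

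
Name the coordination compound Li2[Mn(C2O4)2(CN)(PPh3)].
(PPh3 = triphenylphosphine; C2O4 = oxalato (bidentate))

lithium cyanodioxalato(triphenylphosphine)manganate(III)

The 2 lithium counter-ions carry a total charge of +2, so each complex ion is 2−.
Ligand charges: 1×triphenylphosphine (neutral), 1×cyano (-1 each), 2×oxalato (-2 each); total -5. So Mn + (-5) = 2−, giving Mn = +3.
The complex ion is anionic, so manganese takes the -ate form manganate(III).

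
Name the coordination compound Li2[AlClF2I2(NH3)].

lithium amminechlorodifluorodiiodoaluminate(III)

The 2 lithium counter-ions carry a total charge of +2, so each complex ion is 2−.
Ligand charges: 2×fluoro (-1 each), 1×chloro (-1 each), 1×ammine (neutral), 2×iodo (-1 each); total -5. So Al + (-5) = 2−, giving Al = +3.
Ligands are named alphabetically: ammine before chloro before fluoro before iodo.
The complex ion is anionic, so aluminium takes the -ate form aluminate(III).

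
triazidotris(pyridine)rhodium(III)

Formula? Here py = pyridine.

[Rh(N3)3(py)3]

Ligands: 3 azido (N3, -1), 3 pyridine (py, neutral). Ligand charge sum = -3.
With Rh in oxidation state +3, the complex ion is [Rh...].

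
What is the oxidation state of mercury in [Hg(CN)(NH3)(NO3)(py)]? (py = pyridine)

No counter-ion: the bracketed complex is neutral.
Ligand charges: 1×NO3 = -1; 1×NH3 neutral; 1×py neutral; 1×CN = -1; sum -2.
Hg + (-2) = 0 ⇒ Hg is +2.

+2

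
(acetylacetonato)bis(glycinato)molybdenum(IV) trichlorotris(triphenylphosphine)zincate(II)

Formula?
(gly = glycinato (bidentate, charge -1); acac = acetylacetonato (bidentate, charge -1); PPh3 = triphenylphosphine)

Cation [Mo…]: ligand charges -3, Mo(IV) ⇒ ion charge 1+.
Anion [Zn…]: ligand charges -3, Zn(II) ⇒ ion charge 1−.
One 1+ cation balances one 1− anion.

[Mo(acac)(gly)2][ZnCl3(PPh3)3]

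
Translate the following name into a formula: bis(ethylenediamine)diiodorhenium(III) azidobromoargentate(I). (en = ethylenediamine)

[Re(en)2I2][AgBr(N3)]

Cation [Re…]: ligand charges -2, Re(III) ⇒ ion charge 1+.
Anion [Ag…]: ligand charges -2, Ag(I) ⇒ ion charge 1−.
One 1+ cation balances one 1− anion.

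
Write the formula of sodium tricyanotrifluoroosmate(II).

Ligands: 3 cyano (CN, -1), 3 fluoro (F, -1). Ligand charge sum = -6.
With Os in oxidation state +2, the complex ion is [Os...]^4−.
Charge balance with sodium (+1) requires 1 complex ion per 4 sodium.

Na4[Os(CN)3F3]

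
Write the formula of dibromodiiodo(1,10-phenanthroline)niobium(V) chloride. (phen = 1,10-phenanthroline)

Ligands: 2 iodo (I, -1), 2 bromo (Br, -1), 1 1,10-phenanthroline (phen, neutral). Ligand charge sum = -4.
With Nb in oxidation state +5, the complex ion is [Nb...]^1+.
Charge balance with chloride (-1) requires 1 complex ion per 1 chloride.

[NbBr2I2(phen)]Cl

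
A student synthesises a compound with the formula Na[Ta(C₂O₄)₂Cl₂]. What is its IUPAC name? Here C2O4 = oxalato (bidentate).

The 1 sodium counter-ion carries a total charge of +1, so each complex ion is 1−.
Ligand charges: 2×chloro (-1 each), 2×oxalato (-2 each); total -6. So Ta + (-6) = 1−, giving Ta = +5.
Ligands are named alphabetically: chloro before oxalato.
The complex ion is anionic, so tantalum takes the -ate form tantalate(V).

sodium dichlorodioxalatotantalate(V)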